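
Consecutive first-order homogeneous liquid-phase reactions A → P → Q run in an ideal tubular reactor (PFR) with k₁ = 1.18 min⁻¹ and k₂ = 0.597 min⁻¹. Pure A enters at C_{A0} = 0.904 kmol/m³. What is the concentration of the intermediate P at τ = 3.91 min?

0.159 kmol/m³

For first-order series with pure A initially, C_P(τ) = k₁C_{A0}/(k₂−k₁)·(e^(−k₁τ) − e^(−k₂τ)).
e^(−k₁τ) = e^(−1.18×3.91) = e^(−4.614) = 0.009914; e^(−k₂τ) = e^(−2.334) = 0.09688.
C_P = 1.18×0.904/(0.597−1.18) × (0.009914−0.09688) = (-1.830)×(-0.08697) = 0.1591 kmol/m³.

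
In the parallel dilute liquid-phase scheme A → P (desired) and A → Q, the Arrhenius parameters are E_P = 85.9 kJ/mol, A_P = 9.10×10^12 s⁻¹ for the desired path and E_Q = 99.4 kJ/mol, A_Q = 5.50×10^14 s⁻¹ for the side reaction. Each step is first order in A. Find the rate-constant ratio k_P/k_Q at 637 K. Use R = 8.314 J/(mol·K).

0.212

k_P/k_Q = (A_P/A_Q)·exp[−(E_P−E_Q)/(RT)] = (A_P/A_Q)·exp[(E_Q−E_P)/(RT)].
(E_Q−E_P)/(RT) = (99.4−85.9)×10³/(8.314×637) = 13500/5296 = 2.549.
k_P/k_Q = (9.10×10^12/5.50×10^14)·exp(2.549) = 0.01655 × 12.80 = 0.212.
Since E_P < E_Q, lowering the temperature improves selectivity toward P.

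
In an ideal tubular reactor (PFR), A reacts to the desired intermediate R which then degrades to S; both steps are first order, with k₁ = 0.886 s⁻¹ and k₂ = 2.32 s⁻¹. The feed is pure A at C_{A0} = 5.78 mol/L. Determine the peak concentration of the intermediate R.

For a first-order series the maximum intermediate yield is C_{R,max}/C_{A0} = (k₁/k₂)^[k₂/(k₂−k₁)].
= (0.886/2.32)^(2.32/(2.32−0.886)) = (0.3819)^(1.618) = 0.2107.
C_{R,max} = 0.2107×5.78 = 1.22 mol/L.

1.22 mol/L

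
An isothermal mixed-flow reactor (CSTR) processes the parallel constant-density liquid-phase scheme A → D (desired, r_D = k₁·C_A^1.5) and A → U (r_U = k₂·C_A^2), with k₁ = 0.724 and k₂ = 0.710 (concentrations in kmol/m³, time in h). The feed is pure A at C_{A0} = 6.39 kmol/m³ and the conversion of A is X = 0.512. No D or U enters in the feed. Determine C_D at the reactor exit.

1.20 kmol/m³

Exit C_A = C_{A0}(1−X) = 6.39×0.488 = 3.118 kmol/m³.
A CSTR operates uniformly at the exit composition, giving r_D = 3.987 and r_U = 6.904 (each k·C_A^n at C_A = 3.118).
Fraction of consumed A going to D: r_D/(r_D+r_U) = 0.3661.
C_D = 0.3661·C_{A0}·X = 0.3661×6.39×0.512 = 1.20 kmol/m³.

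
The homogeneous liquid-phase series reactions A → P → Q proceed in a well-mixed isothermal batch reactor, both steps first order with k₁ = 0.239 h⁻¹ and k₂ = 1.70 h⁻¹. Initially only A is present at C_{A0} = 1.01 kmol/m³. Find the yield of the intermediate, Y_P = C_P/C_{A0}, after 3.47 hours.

0.0709

For first-order series with pure A initially, C_P(t) = k₁C_{A0}/(k₂−k₁)·(e^(−k₁t) − e^(−k₂t)).
e^(−k₁t) = e^(−0.239×3.47) = e^(−0.8293) = 0.4363; e^(−k₂t) = e^(−5.899) = 0.002742.
C_P = 0.239×1.01/(1.70−0.239) × (0.4363−0.002742) = 0.1652×0.4336 = 0.07164 kmol/m³.
Y_P = C_P/C_{A0} = 0.07164/1.01 = 0.0709.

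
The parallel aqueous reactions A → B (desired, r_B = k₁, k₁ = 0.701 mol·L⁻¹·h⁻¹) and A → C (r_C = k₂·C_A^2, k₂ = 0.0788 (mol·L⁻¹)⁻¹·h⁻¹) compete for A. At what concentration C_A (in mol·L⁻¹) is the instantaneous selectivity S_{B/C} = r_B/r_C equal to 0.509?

4.18 mol·L⁻¹

S_{B/C} = (k₁/k₂)·C_A^-2 ⇒ C_A = (S·k₂/k₁)^(-0.5).
= (0.509×0.0788/0.701)^(-0.5) = (0.05722)^(-0.5) = 4.18 mol·L⁻¹.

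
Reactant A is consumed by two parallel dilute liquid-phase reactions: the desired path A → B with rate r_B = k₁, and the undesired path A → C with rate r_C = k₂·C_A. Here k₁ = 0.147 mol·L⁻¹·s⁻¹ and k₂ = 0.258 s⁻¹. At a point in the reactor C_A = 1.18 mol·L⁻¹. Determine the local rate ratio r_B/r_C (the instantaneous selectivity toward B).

0.483

S_{B/C} = r_B/r_C = (k₁)/(k₂·C_A) = (k₁/k₂)·C_A⁻¹.
= (0.147) / (0.258×1.180) = 0.1470/0.3044 = 0.483.
The undesired path is higher order in A, so low C_A (CSTR or dilute feed) favours B.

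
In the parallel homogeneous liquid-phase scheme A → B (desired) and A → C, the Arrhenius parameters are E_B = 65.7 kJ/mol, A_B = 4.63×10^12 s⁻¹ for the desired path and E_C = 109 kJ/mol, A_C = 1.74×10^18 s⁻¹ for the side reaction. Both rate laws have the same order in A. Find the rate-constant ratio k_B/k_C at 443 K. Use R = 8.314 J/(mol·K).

k_B/k_C = (A_B/A_C)·exp[−(E_B−E_C)/(RT)] = (A_B/A_C)·exp[(E_C−E_B)/(RT)].
(E_C−E_B)/(RT) = (109−65.7)×10³/(8.314×443) = 43300/3683 = 11.76.
k_B/k_C = (4.63×10^12/1.74×10^18)·exp(11.76) = 2.661×10^-6 × 1.276×10^5 = 0.339.

0.339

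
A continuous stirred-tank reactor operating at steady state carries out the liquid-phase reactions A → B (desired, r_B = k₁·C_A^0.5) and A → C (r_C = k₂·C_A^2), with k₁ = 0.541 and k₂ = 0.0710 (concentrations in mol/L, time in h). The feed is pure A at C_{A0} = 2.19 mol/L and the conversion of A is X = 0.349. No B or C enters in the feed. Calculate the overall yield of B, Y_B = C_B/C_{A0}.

Exit C_A = C_{A0}(1−X) = 2.19×0.651 = 1.426 mol/L.
Rates in a CSTR are evaluated at the outlet concentration: r_B = 0.541×1.426^0.5 = 0.6460, r_C = 0.0710×1.426^2 = 0.1443.
Fraction of consumed A going to B: r_B/(r_B+r_C) = 0.8174.
C_B = 0.8174·C_{A0}·X = 0.8174×2.19×0.349 = 0.625 mol/L; Y_B = C_B/C_{A0} = 0.285.

0.285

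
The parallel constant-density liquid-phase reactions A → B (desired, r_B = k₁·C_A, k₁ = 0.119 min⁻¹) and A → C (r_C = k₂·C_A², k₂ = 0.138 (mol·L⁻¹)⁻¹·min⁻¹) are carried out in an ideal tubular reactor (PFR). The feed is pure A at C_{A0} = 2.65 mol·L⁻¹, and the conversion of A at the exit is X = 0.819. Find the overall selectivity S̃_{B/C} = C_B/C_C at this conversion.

C_A = C_{A0}(1−X) = 0.4797 mol·L⁻¹.
Along a PFR/batch, dC_B/dC_A = −r_B/(r_B+r_C) = −k₁/(k₁+k₂·C_A).
Integrating from C_{A0} to C_A: C_B = (0.119/0.138)·ln[(0.119+0.138·2.65)/(0.119+0.138·0.480)] = 0.8623·ln(0.4847/0.1852) = 0.8297 mol·L⁻¹.
C_C = (C_{A0}−C_A)−C_B = 1.341 mol·L⁻¹; S̃_{B/C} = 0.8297/1.341 = 0.619.

0.619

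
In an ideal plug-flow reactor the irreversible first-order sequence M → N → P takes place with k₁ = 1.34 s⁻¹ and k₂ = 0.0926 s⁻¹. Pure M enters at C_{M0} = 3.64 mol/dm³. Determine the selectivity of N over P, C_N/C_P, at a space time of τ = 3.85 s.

The intermediate concentration in a first-order A→B→C sequence is C_N = k₁C_{M0}(e^(−k₁τ) − e^(−k₂τ))/(k₂−k₁).
e^(−k₁τ) = e^(−1.34×3.85) = e^(−5.159) = 0.005747; e^(−k₂τ) = e^(−0.3565) = 0.7001.
C_N = 1.34×3.64/(0.0926−1.34) × (0.005747−0.7001) = (-3.910)×(-0.6944) = 2.715 mol/dm³.
C_M = C_{M0}e^(−k₁τ) = 0.02092 mol/dm³, so C_P = C_{M0}−C_M−C_N = 0.9040 mol/dm³; C_N/C_P = 3.00.

3.00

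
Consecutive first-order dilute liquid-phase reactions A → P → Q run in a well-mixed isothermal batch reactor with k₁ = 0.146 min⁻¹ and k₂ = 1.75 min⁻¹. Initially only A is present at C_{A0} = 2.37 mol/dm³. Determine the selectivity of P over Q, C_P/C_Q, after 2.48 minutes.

The intermediate concentration in a first-order A→B→C sequence is C_P = k₁C_{A0}(e^(−k₁t) − e^(−k₂t))/(k₂−k₁).
e^(−k₁t) = e^(−0.146×2.48) = e^(−0.3621) = 0.6962; e^(−k₂t) = e^(−4.340) = 0.01304.
C_P = 0.146×2.37/(1.75−0.146) × (0.6962−0.01304) = 0.2157×0.6832 = 0.1474 mol/dm³.
C_A = C_{A0}e^(−k₁t) = 1.650 mol/dm³, so C_Q = C_{A0}−C_A−C_P = 0.5726 mol/dm³; C_P/C_Q = 0.257.

0.257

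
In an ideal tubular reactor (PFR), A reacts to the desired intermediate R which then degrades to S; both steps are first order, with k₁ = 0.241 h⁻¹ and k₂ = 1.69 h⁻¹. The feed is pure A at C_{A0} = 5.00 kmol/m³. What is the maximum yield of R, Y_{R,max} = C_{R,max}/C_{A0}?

0.103

For a first-order series the maximum intermediate yield is C_{R,max}/C_{A0} = (k₁/k₂)^[k₂/(k₂−k₁)].
= (0.241/1.69)^(1.69/(1.69−0.241)) = (0.1426)^(1.166) = 0.1031.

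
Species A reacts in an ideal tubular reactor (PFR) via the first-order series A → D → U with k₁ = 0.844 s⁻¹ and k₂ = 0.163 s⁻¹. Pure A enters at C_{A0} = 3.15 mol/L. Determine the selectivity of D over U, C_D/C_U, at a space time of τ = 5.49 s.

0.997

Solving the coupled first-order balances gives C_D(τ) = [k₁/(k₂−k₁)]·C_{A0}·(e^(−k₁τ) − e^(−k₂τ)).
e^(−k₁τ) = e^(−0.844×5.49) = e^(−4.634) = 0.009720; e^(−k₂τ) = e^(−0.8949) = 0.4087.
C_D = 0.844×3.15/(0.163−0.844) × (0.009720−0.4087) = (-3.904)×(-0.3989) = 1.557 mol/L.
C_A = C_{A0}e^(−k₁τ) = 0.03062 mol/L, so C_U = C_{A0}−C_A−C_D = 1.562 mol/L; C_D/C_U = 0.997.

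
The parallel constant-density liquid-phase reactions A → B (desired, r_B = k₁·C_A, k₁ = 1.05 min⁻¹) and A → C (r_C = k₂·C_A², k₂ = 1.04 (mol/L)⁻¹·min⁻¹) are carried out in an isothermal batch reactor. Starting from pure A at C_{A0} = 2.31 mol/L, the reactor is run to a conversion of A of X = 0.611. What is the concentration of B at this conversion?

0.559 mol/L

C_A = C_{A0}(1−X) = 0.8986 mol/L.
Along a PFR/batch, dC_B/dC_A = −r_B/(r_B+r_C) = −k₁/(k₁+k₂·C_A).
Integrating from C_{A0} to C_A: C_B = (1.05/1.04)·ln[(1.05+1.04·2.31)/(1.05+1.04·0.899)] = 1.010·ln(3.452/1.985) = 0.5590 mol/L.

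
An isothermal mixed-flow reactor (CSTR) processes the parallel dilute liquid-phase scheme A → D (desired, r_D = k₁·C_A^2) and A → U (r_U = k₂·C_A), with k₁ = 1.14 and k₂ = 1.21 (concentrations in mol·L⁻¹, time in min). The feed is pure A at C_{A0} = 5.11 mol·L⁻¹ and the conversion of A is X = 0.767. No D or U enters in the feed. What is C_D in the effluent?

Exit C_A = C_{A0}(1−X) = 5.11×0.233 = 1.191 mol·L⁻¹.
A CSTR operates uniformly at the exit composition, giving r_D = 1.616 and r_U = 1.441 (each k·C_A^n at C_A = 1.191).
Fraction of consumed A going to D: r_D/(r_D+r_U) = 0.5287.
C_D = 0.5287·C_{A0}·X = 0.5287×5.11×0.767 = 2.07 mol·L⁻¹.

2.07 mol·L⁻¹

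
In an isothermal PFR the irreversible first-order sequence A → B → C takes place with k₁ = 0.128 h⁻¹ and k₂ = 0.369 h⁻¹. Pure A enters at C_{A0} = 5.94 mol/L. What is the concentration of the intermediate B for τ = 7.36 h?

For first-order series with pure A initially, C_B(τ) = k₁C_{A0}/(k₂−k₁)·(e^(−k₁τ) − e^(−k₂τ)).
e^(−k₁τ) = e^(−0.128×7.36) = e^(−0.9421) = 0.3898; e^(−k₂τ) = e^(−2.716) = 0.06615.
C_B = 0.128×5.94/(0.369−0.128) × (0.3898−0.06615) = 3.155×0.3237 = 1.021 mol/L.

1.02 mol/L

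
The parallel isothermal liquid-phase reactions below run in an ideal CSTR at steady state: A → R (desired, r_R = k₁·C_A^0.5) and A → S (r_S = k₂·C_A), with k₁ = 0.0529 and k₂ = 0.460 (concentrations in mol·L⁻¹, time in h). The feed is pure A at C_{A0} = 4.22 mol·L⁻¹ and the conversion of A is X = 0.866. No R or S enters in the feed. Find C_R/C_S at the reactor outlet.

Exit C_A = C_{A0}(1−X) = 4.22×0.134 = 0.5655 mol·L⁻¹.
Rates in a CSTR are evaluated at the outlet concentration: r_R = 0.0529×0.5655^0.5 = 0.03978, r_S = 0.460×0.5655 = 0.2601.
Overall selectivity = C_R/C_S = r_Rτ/(r_Sτ) = r_R/r_S = 0.153.

0.153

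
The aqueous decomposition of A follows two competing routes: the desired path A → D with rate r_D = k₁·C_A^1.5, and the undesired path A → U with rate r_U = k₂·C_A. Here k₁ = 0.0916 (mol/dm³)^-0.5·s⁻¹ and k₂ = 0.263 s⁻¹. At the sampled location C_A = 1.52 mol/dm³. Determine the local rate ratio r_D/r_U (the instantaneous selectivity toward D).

0.429

S_{D/U} = r_D/r_U = (k₁·C_A^1.5)/(k₂·C_A) = (k₁/k₂)·C_A^0.5.
= (0.0916×1.520^1.5) / (0.263×1.520) = 0.1717/0.3998 = 0.429.
Since the desired path is higher order in A, keeping C_A high (PFR or concentrated feed) favours D.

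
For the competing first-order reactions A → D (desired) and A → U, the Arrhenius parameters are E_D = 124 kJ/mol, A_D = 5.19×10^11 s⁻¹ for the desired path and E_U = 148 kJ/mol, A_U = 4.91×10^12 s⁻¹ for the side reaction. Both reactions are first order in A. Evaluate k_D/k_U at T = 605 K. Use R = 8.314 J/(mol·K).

12.5

With equal orders, S_{D/U} = k_D/k_U = (A_D/A_U)·exp[(E_U−E_D)/(RT)].
(E_U−E_D)/(RT) = (148−124)×10³/(8.314×605) = 24000/5030 = 4.771.
k_D/k_U = (5.19×10^11/4.91×10^12)·exp(4.771) = 0.1057 × 118.1 = 12.5.
Since E_D < E_U, lowering the temperature improves selectivity toward D.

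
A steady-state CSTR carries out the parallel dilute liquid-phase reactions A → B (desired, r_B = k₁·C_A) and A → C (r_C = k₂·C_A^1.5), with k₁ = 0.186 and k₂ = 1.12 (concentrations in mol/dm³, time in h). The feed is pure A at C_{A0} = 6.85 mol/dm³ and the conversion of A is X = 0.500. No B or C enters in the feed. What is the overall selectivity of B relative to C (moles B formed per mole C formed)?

0.0897

Exit C_A = C_{A0}(1−X) = 6.85×0.500 = 3.425 mol/dm³.
Rates in a CSTR are evaluated at the outlet concentration: r_B = 0.186×3.425 = 0.6371, r_C = 1.12×3.425^1.5 = 7.099.
Overall selectivity = C_B/C_C = r_Bτ/(r_Cτ) = r_B/r_C = 0.0897.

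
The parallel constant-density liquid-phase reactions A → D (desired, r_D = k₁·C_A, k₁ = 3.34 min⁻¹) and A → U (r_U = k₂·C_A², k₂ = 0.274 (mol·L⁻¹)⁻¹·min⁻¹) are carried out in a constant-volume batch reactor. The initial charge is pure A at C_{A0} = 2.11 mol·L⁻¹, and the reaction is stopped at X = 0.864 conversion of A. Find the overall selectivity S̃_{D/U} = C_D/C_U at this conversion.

C_A = C_{A0}(1−X) = 0.2870 mol·L⁻¹.
Along a PFR/batch, dC_D/dC_A = −r_D/(r_D+r_U) = −k₁/(k₁+k₂·C_A).
Integrating from C_{A0} to C_A: C_D = (3.34/0.274)·ln[(3.34+0.274·2.11)/(3.34+0.274·0.287)] = 12.19·ln(3.918/3.419) = 1.662 mol·L⁻¹.
C_U = (C_{A0}−C_A)−C_D = 0.1606 mol·L⁻¹; S̃_{D/U} = 1.662/0.1606 = 10.3.

10.3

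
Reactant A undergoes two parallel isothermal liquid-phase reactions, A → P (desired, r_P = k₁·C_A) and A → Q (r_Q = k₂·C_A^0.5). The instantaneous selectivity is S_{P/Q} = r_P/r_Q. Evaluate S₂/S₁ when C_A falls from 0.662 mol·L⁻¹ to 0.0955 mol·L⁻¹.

0.380

S_{P/Q} = (k₁/k₂)·C_A^0.5, so S₂/S₁ = (C_{A,2}/C_{A,1})^0.5.
= (0.0955/0.662)^0.5 = (0.1443)^0.5 = 0.380.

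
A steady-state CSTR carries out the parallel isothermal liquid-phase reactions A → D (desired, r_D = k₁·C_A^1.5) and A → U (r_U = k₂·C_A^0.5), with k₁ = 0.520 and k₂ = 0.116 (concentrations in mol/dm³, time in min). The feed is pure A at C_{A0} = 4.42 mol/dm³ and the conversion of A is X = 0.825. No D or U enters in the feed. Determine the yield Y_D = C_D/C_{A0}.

Exit C_A = C_{A0}(1−X) = 4.42×0.175 = 0.7735 mol/dm³.
In a CSTR the entire volume is at exit conditions, so r_D = 0.520×0.7735^1.5 = 0.3537 and r_U = 0.116×0.7735^0.5 = 0.1020.
Fraction of consumed A going to D: r_D/(r_D+r_U) = 0.7762.
C_D = 0.7762·C_{A0}·X = 0.7762×4.42×0.825 = 2.83 mol/dm³; Y_D = C_D/C_{A0} = 0.640.

0.640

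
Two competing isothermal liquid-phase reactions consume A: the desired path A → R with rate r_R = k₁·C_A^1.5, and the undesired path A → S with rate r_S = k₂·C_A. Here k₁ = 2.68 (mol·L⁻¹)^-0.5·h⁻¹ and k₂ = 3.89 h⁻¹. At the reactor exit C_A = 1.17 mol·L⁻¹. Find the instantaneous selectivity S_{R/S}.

S_{R/S} = r_R/r_S = (k₁·C_A^1.5)/(k₂·C_A) = (k₁/k₂)·C_A^0.5.
= (2.68×1.170^1.5) / (3.89×1.170) = 3.392/4.551 = 0.745.
Since the desired path is higher order in A, keeping C_A high (PFR or concentrated feed) favours R.

0.745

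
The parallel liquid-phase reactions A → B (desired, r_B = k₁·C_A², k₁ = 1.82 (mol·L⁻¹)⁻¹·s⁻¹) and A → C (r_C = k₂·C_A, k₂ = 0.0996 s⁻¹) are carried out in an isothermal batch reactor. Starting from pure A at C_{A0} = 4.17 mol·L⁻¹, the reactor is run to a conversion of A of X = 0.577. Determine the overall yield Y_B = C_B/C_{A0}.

C_A = C_{A0}(1−X) = 1.764 mol·L⁻¹.
Along a PFR/batch, dC_C/dC_A = −r_C/(r_B+r_C) = −k₂/(k₂+k₁·C_A).
Integrating from C_{A0} to C_A: C_C = (0.0996/1.82)·ln[(0.0996+1.82·4.17)/(0.0996+1.82·1.76)] = 0.05473·ln(7.689/3.310) = 0.04613 mol·L⁻¹.
Then C_B = (C_{A0}−C_A) − C_C = 2.406 − 0.04613 = 2.360 mol·L⁻¹.
Y_B = C_B/C_{A0} = 2.360/4.17 = 0.566.

0.566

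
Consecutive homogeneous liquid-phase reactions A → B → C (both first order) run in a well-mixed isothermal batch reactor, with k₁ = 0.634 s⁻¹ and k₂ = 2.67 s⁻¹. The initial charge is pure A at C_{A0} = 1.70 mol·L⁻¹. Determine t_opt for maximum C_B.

0.706 s

Setting dC_B/dt = 0 gives t_opt = ln(k₂/k₁)/(k₂−k₁).
= ln(2.67/0.634)/(2.67−0.634) = ln(4.211)/2.036 = 1.438/2.036 = 0.706 s.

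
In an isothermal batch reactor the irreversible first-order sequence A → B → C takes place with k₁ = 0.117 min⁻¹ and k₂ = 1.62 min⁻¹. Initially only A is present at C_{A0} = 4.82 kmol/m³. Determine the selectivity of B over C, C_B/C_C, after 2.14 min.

For first-order series with pure A initially, C_B(t) = k₁C_{A0}/(k₂−k₁)·(e^(−k₁t) − e^(−k₂t)).
e^(−k₁t) = e^(−0.117×2.14) = e^(−0.2504) = 0.7785; e^(−k₂t) = e^(−3.467) = 0.03122.
C_B = 0.117×4.82/(1.62−0.117) × (0.7785−0.03122) = 0.3752×0.7473 = 0.2804 kmol/m³.
C_A = C_{A0}e^(−k₁t) = 3.752 kmol/m³, so C_C = C_{A0}−C_A−C_B = 0.7872 kmol/m³; C_B/C_C = 0.356.

0.356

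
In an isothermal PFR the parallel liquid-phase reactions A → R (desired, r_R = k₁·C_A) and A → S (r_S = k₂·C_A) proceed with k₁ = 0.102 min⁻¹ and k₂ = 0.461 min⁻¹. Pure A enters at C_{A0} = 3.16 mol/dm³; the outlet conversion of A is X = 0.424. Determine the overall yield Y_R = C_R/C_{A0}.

C_A = C_{A0}(1−X) = 1.820 mol/dm³.
Both paths are first order in A, so the instantaneous fraction to R is constant: dC_R/d(−C_A) = k₁/(k₁+k₂) = 0.1812.
C_R = 0.1812·(C_{A0}−C_A) = 0.1812×1.340 = 0.243 mol/dm³.
Y_R = C_R/C_{A0} = 0.2427/3.16 = 0.0768.

0.0768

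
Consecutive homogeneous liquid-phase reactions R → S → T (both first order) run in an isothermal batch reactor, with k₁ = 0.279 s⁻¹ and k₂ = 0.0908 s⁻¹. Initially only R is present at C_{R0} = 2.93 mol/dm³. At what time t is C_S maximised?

The intermediate peaks when r₁ = r₂, i.e. k₁e^(−k₁t) = k₂e^(−k₂t), giving t_opt = ln(k₂/k₁)/(k₂−k₁).
= ln(0.0908/0.279)/(0.0908−0.279) = ln(0.3254)/-0.1882 = -1.123/-0.1882 = 5.96 s.

5.96 s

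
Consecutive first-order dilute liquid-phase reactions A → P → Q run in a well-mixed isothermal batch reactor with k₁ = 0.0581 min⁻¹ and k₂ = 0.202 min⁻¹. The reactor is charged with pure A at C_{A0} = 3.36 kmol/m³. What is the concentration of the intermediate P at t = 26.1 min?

The intermediate concentration in a first-order A→B→C sequence is C_P = k₁C_{A0}(e^(−k₁t) − e^(−k₂t))/(k₂−k₁).
e^(−k₁t) = e^(−0.0581×26.1) = e^(−1.516) = 0.2195; e^(−k₂t) = e^(−5.272) = 0.005132.
C_P = 0.0581×3.36/(0.202−0.0581) × (0.2195−0.005132) = 1.357×0.2144 = 0.2908 kmol/m³.

0.291 kmol/m³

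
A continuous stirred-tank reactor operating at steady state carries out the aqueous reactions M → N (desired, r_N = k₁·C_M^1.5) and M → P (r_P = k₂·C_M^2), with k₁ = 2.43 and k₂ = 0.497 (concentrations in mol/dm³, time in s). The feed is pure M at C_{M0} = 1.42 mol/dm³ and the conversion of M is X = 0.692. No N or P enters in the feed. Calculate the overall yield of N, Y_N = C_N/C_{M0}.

Exit C_M = C_{M0}(1−X) = 1.42×0.308 = 0.4374 mol/dm³.
A CSTR operates uniformly at the exit composition, giving r_N = 0.7029 and r_P = 0.09507 (each k·C_M^n at C_M = 0.4374).
Fraction of consumed M going to N: r_N/(r_N+r_P) = 0.8809.
C_N = 0.8809·C_{M0}·X = 0.8809×1.42×0.692 = 0.866 mol/dm³; Y_N = C_N/C_{M0} = 0.610.

0.610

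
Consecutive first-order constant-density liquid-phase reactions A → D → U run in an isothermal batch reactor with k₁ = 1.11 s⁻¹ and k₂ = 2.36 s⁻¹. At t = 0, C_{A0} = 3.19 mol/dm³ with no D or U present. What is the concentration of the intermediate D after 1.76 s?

Solving the coupled first-order balances gives C_D(t) = [k₁/(k₂−k₁)]·C_{A0}·(e^(−k₁t) − e^(−k₂t)).
e^(−k₁t) = e^(−1.11×1.76) = e^(−1.954) = 0.1418; e^(−k₂t) = e^(−4.154) = 0.01571.
C_D = 1.11×3.19/(2.36−1.11) × (0.1418−0.01571) = 2.833×0.1261 = 0.3571 mol/dm³.

0.357 mol/dm³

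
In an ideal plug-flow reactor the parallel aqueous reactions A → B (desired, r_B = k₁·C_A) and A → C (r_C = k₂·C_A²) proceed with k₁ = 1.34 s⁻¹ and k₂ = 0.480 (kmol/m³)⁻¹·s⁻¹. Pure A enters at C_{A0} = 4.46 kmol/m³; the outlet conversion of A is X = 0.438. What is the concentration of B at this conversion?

C_A = C_{A0}(1−X) = 2.507 kmol/m³.
Along a PFR/batch, dC_B/dC_A = −r_B/(r_B+r_C) = −k₁/(k₁+k₂·C_A).
Integrating from C_{A0} to C_A: C_B = (1.34/0.480)·ln[(1.34+0.480·4.46)/(1.34+0.480·2.51)] = 2.792·ln(3.481/2.543) = 0.8762 kmol/m³.

0.876 kmol/m³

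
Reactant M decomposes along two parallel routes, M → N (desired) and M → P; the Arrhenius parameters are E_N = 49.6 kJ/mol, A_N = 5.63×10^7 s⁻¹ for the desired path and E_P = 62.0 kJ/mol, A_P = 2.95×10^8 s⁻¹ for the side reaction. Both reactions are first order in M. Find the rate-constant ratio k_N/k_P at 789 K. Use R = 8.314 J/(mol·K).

1.26

Since both paths have the same order in M, the concentration cancels and S_{N/P} = k_N/k_P = (A_N/A_P)·exp[(E_P−E_N)/(RT)].
(E_P−E_N)/(RT) = (62.0−49.6)×10³/(8.314×789) = 12400/6560 = 1.890.
k_N/k_P = (5.63×10^7/2.95×10^8)·exp(1.890) = 0.1908 × 6.621 = 1.26.
Since E_N < E_P, lowering the temperature improves selectivity toward N.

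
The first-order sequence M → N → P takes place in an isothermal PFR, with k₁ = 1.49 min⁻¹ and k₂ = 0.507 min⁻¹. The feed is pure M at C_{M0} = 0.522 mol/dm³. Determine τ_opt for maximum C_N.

Setting dC_N/dτ = 0 gives τ_opt = ln(k₂/k₁)/(k₂−k₁).
= ln(0.507/1.49)/(0.507−1.49) = ln(0.3403)/-0.9830 = -1.078/-0.9830 = 1.10 min.

1.10 min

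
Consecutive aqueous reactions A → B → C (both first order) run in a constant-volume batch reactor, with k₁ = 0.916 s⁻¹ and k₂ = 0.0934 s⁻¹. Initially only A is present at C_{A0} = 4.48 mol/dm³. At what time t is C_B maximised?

The intermediate peaks when r₁ = r₂, i.e. k₁e^(−k₁t) = k₂e^(−k₂t), giving t_opt = ln(k₂/k₁)/(k₂−k₁).
= ln(0.0934/0.916)/(0.0934−0.916) = ln(0.1020)/-0.8226 = -2.283/-0.8226 = 2.78 s.

2.78 s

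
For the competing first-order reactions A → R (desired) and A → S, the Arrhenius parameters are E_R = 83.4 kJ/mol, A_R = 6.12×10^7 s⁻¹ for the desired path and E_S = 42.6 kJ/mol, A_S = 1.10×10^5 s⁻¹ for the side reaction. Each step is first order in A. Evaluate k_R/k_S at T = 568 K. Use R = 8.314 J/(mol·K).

0.0984

Since both paths have the same order in A, the concentration cancels and S_{R/S} = k_R/k_S = (A_R/A_S)·exp[(E_S−E_R)/(RT)].
(E_S−E_R)/(RT) = (42.6−83.4)×10³/(8.314×568) = -40800/4722 = -8.640.
k_R/k_S = (6.12×10^7/1.10×10^5)·exp(-8.640) = 556.4 × 1.769×10^-4 = 0.0984.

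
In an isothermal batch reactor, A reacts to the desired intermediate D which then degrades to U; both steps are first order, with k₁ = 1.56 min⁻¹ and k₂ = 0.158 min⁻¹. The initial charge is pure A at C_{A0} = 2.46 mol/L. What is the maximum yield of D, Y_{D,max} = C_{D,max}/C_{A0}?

Evaluating C_D at t_opt = ln(k₂/k₁)/(k₂−k₁) gives C_{D,max}/C_{A0} = (k₁/k₂)^[k₂/(k₂−k₁)].
= (1.56/0.158)^(0.158/(0.158−1.56)) = (9.873)^(-0.1127) = 0.7726.

0.773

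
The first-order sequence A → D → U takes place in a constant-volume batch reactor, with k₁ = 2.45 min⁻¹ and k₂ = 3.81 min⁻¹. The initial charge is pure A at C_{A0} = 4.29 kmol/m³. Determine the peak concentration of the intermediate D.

For a first-order series the maximum intermediate yield is C_{D,max}/C_{A0} = (k₁/k₂)^[k₂/(k₂−k₁)].
= (2.45/3.81)^(3.81/(3.81−2.45)) = (0.6430)^(2.801) = 0.2903.
C_{D,max} = 0.2903×4.29 = 1.25 kmol/m³.

1.25 kmol/m³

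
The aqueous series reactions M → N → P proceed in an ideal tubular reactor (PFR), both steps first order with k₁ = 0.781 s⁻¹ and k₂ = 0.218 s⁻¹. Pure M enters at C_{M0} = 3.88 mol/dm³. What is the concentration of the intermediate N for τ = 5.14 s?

1.66 mol/dm³

The intermediate concentration in a first-order A→B→C sequence is C_N = k₁C_{M0}(e^(−k₁τ) − e^(−k₂τ))/(k₂−k₁).
e^(−k₁τ) = e^(−0.781×5.14) = e^(−4.014) = 0.01805; e^(−k₂τ) = e^(−1.121) = 0.3261.
C_N = 0.781×3.88/(0.218−0.781) × (0.01805−0.3261) = (-5.382)×(-0.3081) = 1.658 mol/dm³.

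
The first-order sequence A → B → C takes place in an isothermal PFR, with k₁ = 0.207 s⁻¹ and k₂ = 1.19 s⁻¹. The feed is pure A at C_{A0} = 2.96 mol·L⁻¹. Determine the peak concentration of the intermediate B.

0.356 mol·L⁻¹

Evaluating C_B at τ_opt = ln(k₂/k₁)/(k₂−k₁) gives C_{B,max}/C_{A0} = (k₁/k₂)^[k₂/(k₂−k₁)].
= (0.207/1.19)^(1.19/(1.19−0.207)) = (0.1739)^(1.211) = 0.1204.
C_{B,max} = 0.1204×2.96 = 0.356 mol·L⁻¹.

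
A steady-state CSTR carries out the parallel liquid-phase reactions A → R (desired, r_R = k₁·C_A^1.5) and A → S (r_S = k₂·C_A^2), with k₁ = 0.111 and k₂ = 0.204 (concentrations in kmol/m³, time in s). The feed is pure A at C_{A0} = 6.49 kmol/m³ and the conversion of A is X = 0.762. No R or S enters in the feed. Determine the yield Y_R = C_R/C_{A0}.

0.232

Exit C_A = C_{A0}(1−X) = 6.49×0.238 = 1.545 kmol/m³.
Rates in a CSTR are evaluated at the outlet concentration: r_R = 0.111×1.545^1.5 = 0.2131, r_S = 0.204×1.545^2 = 0.4867.
Fraction of consumed A going to R: r_R/(r_R+r_S) = 0.3045.
C_R = 0.3045·C_{A0}·X = 0.3045×6.49×0.762 = 1.51 kmol/m³; Y_R = C_R/C_{A0} = 0.232.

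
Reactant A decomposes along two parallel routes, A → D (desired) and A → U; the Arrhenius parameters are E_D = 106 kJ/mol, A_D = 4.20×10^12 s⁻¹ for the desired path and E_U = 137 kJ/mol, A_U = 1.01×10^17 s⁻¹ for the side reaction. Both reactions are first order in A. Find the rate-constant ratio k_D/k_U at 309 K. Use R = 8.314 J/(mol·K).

7.24

k_D/k_U = (A_D/A_U)·exp[−(E_D−E_U)/(RT)] = (A_D/A_U)·exp[(E_U−E_D)/(RT)].
(E_U−E_D)/(RT) = (137−106)×10³/(8.314×309) = 31000/2569 = 12.07.
k_D/k_U = (4.20×10^12/1.01×10^17)·exp(12.07) = 4.158×10^-5 × 1.740×10^5 = 7.24.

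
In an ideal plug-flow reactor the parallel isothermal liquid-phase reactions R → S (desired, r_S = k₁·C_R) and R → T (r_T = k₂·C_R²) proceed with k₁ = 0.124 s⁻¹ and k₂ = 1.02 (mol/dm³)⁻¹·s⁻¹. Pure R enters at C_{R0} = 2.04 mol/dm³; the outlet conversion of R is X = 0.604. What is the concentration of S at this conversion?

C_R = C_{R0}(1−X) = 0.8078 mol/dm³.
Along a PFR/batch, dC_S/dC_R = −r_S/(r_S+r_T) = −k₁/(k₁+k₂·C_R).
Integrating from C_{R0} to C_R: C_S = (0.124/1.02)·ln[(0.124+1.02·2.04)/(0.124+1.02·0.808)] = 0.1216·ln(2.205/0.9480) = 0.1026 mol/dm³.

0.103 mol/dm³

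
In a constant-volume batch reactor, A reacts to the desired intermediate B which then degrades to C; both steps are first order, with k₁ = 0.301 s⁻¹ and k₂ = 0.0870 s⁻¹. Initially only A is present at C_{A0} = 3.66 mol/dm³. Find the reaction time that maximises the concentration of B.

5.80 s

The intermediate peaks when r₁ = r₂, i.e. k₁e^(−k₁t) = k₂e^(−k₂t), giving t_opt = ln(k₂/k₁)/(k₂−k₁).
= ln(0.0870/0.301)/(0.0870−0.301) = ln(0.2890)/-0.2140 = -1.241/-0.2140 = 5.80 s.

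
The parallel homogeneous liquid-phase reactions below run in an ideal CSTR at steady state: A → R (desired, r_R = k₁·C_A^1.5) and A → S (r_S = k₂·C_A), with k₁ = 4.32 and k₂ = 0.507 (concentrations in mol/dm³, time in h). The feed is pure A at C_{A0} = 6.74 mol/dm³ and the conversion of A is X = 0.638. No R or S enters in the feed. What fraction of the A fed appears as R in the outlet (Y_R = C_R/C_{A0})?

0.593

Exit C_A = C_{A0}(1−X) = 6.74×0.362 = 2.440 mol/dm³.
A CSTR operates uniformly at the exit composition, giving r_R = 16.46 and r_S = 1.237 (each k·C_A^n at C_A = 2.440).
Fraction of consumed A going to R: r_R/(r_R+r_S) = 0.9301.
C_R = 0.9301·C_{A0}·X = 0.9301×6.74×0.638 = 4.00 mol/dm³; Y_R = C_R/C_{A0} = 0.593.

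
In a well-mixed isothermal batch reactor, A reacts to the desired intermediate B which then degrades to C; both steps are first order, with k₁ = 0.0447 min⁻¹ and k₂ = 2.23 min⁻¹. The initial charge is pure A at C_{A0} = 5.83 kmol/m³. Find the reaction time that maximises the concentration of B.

1.79 min

For first-order series the maximum of C_B occurs at t_opt = ln(k₂/k₁)/(k₂−k₁).
= ln(2.23/0.0447)/(2.23−0.0447) = ln(49.89)/2.185 = 3.910/2.185 = 1.79 min.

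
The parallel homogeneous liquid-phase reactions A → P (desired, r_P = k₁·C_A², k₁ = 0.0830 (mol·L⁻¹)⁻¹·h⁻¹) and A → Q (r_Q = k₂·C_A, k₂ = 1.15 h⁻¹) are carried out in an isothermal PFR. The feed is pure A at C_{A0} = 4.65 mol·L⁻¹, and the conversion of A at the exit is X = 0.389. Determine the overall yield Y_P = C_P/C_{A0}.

C_A = C_{A0}(1−X) = 2.841 mol·L⁻¹.
Along a PFR/batch, dC_Q/dC_A = −r_Q/(r_P+r_Q) = −k₂/(k₂+k₁·C_A).
Integrating from C_{A0} to C_A: C_Q = (1.15/0.0830)·ln[(1.15+0.0830·4.65)/(1.15+0.0830·2.84)] = 13.86·ln(1.536/1.386) = 1.425 mol·L⁻¹.
Then C_P = (C_{A0}−C_A) − C_Q = 1.809 − 1.425 = 0.3837 mol·L⁻¹.
Y_P = C_P/C_{A0} = 0.3837/4.65 = 0.0825.

0.0825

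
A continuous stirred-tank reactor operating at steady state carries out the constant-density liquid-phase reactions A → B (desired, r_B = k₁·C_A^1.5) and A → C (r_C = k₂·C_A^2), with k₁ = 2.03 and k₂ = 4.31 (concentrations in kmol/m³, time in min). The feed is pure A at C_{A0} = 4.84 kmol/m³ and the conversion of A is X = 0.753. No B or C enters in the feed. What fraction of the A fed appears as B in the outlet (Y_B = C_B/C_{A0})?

Exit C_A = C_{A0}(1−X) = 4.84×0.247 = 1.195 kmol/m³.
Rates in a CSTR are evaluated at the outlet concentration: r_B = 2.03×1.195^1.5 = 2.653, r_C = 4.31×1.195^2 = 6.160.
Fraction of consumed A going to B: r_B/(r_B+r_C) = 0.3011.
C_B = 0.3011·C_{A0}·X = 0.3011×4.84×0.753 = 1.10 kmol/m³; Y_B = C_B/C_{A0} = 0.227.

0.227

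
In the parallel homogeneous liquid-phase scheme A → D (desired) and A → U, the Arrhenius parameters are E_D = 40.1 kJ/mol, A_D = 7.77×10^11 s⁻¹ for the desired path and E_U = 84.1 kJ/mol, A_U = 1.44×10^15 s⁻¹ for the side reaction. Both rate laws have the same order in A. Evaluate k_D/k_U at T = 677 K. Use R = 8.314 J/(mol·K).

Since both paths have the same order in A, the concentration cancels and S_{D/U} = k_D/k_U = (A_D/A_U)·exp[(E_U−E_D)/(RT)].
(E_U−E_D)/(RT) = (84.1−40.1)×10³/(8.314×677) = 44000/5629 = 7.817.
k_D/k_U = (7.77×10^11/1.44×10^15)·exp(7.817) = 5.396×10^-4 × 2483 = 1.34.

1.34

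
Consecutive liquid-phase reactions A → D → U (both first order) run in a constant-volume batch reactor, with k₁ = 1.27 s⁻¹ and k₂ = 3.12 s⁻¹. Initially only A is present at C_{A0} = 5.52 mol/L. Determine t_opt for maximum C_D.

The intermediate peaks when r₁ = r₂, i.e. k₁e^(−k₁t) = k₂e^(−k₂t), giving t_opt = ln(k₂/k₁)/(k₂−k₁).
= ln(3.12/1.27)/(3.12−1.27) = ln(2.457)/1.850 = 0.8988/1.850 = 0.486 s.

0.486 s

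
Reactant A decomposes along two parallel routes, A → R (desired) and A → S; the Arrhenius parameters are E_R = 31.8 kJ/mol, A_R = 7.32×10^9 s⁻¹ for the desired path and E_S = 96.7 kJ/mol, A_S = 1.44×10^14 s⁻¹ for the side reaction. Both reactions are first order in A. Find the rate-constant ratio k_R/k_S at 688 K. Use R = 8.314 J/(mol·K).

4.30

With equal orders, S_{R/S} = k_R/k_S = (A_R/A_S)·exp[(E_S−E_R)/(RT)].
(E_S−E_R)/(RT) = (96.7−31.8)×10³/(8.314×688) = 64900/5720 = 11.35.
k_R/k_S = (7.32×10^9/1.44×10^14)·exp(11.35) = 5.083×10^-5 × 84634 = 4.30.
Since E_R < E_S, lowering the temperature improves selectivity toward R.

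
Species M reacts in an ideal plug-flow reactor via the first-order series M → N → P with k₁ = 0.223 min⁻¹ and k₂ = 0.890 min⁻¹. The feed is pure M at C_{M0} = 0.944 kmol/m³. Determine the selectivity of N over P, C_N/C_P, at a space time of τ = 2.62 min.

Solving the coupled first-order balances gives C_N(τ) = [k₁/(k₂−k₁)]·C_{M0}·(e^(−k₁τ) − e^(−k₂τ)).
e^(−k₁τ) = e^(−0.223×2.62) = e^(−0.5843) = 0.5575; e^(−k₂τ) = e^(−2.332) = 0.09712.
C_N = 0.223×0.944/(0.890−0.223) × (0.5575−0.09712) = 0.3156×0.4604 = 0.1453 kmol/m³.
C_M = C_{M0}e^(−k₁τ) = 0.5263 kmol/m³, so C_P = C_{M0}−C_M−C_N = 0.2724 kmol/m³; C_N/C_P = 0.533.

0.533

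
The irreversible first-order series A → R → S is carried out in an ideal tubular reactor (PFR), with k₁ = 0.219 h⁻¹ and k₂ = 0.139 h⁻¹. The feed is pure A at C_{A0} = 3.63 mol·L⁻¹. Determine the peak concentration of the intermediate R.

Evaluating C_R at τ_opt = ln(k₂/k₁)/(k₂−k₁) gives C_{R,max}/C_{A0} = (k₁/k₂)^[k₂/(k₂−k₁)].
= (0.219/0.139)^(0.139/(0.139−0.219)) = (1.576)^(-1.738) = 0.4539.
C_{R,max} = 0.4539×3.63 = 1.65 mol·L⁻¹.

1.65 mol·L⁻¹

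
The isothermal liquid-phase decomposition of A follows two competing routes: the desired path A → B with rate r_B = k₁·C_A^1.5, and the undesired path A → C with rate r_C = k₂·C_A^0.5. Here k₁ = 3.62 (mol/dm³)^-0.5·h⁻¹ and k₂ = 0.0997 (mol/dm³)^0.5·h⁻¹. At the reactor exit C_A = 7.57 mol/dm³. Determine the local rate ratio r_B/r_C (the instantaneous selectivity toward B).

275

S_{B/C} = r_B/r_C = (k₁·C_A^1.5)/(k₂·C_A^0.5) = (k₁/k₂)·C_A.
= (3.62×7.570^1.5) / (0.0997×7.570^0.5) = 75.40/0.2743 = 275.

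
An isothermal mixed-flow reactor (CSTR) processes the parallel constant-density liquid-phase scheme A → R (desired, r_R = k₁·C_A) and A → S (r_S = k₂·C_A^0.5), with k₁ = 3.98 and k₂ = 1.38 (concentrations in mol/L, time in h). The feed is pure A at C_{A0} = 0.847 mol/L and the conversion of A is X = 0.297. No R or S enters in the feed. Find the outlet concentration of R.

Exit C_A = C_{A0}(1−X) = 0.847×0.703 = 0.5954 mol/L.
Rates in a CSTR are evaluated at the outlet concentration: r_R = 3.98×0.5954 = 2.370, r_S = 1.38×0.5954^0.5 = 1.065.
Fraction of consumed A going to R: r_R/(r_R+r_S) = 0.6900.
C_R = 0.6900·C_{A0}·X = 0.6900×0.847×0.297 = 0.174 mol/L.

0.174 mol/L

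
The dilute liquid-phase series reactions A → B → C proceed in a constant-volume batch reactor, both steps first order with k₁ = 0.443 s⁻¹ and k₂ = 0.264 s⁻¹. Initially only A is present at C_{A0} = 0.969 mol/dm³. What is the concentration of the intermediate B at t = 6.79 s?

0.281 mol/dm³

For first-order series with pure A initially, C_B(t) = k₁C_{A0}/(k₂−k₁)·(e^(−k₁t) − e^(−k₂t)).
e^(−k₁t) = e^(−0.443×6.79) = e^(−3.008) = 0.04939; e^(−k₂t) = e^(−1.793) = 0.1665.
C_B = 0.443×0.969/(0.264−0.443) × (0.04939−0.1665) = (-2.398)×(-0.1171) = 0.2809 mol/dm³.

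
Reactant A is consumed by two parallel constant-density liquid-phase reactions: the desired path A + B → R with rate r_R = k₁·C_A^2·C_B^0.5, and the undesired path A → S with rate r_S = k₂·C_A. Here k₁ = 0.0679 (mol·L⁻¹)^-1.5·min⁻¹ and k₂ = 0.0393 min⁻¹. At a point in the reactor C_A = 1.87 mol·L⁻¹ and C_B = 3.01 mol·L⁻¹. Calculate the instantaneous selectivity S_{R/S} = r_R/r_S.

5.61

S_{R/S} = r_R/r_S = (k₁·C_A^2·C_B^0.5)/(k₂·C_A) = (k₁/k₂)·C_A·C_B^0.5.
= (0.0679×1.870^2×3.010^0.5) / (0.0393×1.870) = 0.4119/0.07349 = 5.61.
Since the desired path is higher order in A, keeping C_A high (PFR or concentrated feed) favours R.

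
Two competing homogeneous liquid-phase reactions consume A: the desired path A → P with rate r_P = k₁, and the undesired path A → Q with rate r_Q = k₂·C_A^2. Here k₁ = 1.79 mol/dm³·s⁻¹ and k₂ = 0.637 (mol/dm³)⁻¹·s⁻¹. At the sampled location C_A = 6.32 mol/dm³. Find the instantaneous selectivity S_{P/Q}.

S_{P/Q} = r_P/r_Q = (k₁)/(k₂·C_A^2) = (k₁/k₂)·C_A^-2.
= (1.79) / (0.637×6.320^2) = 1.790/25.44 = 0.0704.
The undesired path is higher order in A, so low C_A (CSTR or dilute feed) favours P.

0.0704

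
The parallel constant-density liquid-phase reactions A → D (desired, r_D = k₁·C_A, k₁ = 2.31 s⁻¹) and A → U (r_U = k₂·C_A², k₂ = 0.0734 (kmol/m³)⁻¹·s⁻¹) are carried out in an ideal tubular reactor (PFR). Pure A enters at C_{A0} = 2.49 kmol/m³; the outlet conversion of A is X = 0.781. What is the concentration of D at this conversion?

1.86 kmol/m³

C_A = C_{A0}(1−X) = 0.5453 kmol/m³.
Along a PFR/batch, dC_D/dC_A = −r_D/(r_D+r_U) = −k₁/(k₁+k₂·C_A).
Integrating from C_{A0} to C_A: C_D = (2.31/0.0734)·ln[(2.31+0.0734·2.49)/(2.31+0.0734·0.545)] = 31.47·ln(2.493/2.350) = 1.856 kmol/m³.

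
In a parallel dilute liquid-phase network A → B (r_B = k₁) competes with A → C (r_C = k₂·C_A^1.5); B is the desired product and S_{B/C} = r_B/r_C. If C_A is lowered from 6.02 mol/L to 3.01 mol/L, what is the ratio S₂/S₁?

S_{B/C} = (k₁/k₂)·C_A^-1.5, so S₂/S₁ = (C_{A,2}/C_{A,1})^-1.5.
= (3.01/6.02)^(-1.5) = (0.5000)^(-1.5) = 2.83.

2.83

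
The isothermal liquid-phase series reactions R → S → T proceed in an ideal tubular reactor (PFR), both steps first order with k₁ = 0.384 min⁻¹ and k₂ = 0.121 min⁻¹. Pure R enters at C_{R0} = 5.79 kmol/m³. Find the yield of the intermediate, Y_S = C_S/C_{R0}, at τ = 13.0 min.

0.293

For first-order series with pure R initially, C_S(τ) = k₁C_{R0}/(k₂−k₁)·(e^(−k₁τ) − e^(−k₂τ)).
e^(−k₁τ) = e^(−0.384×13.0) = e^(−4.992) = 0.006792; e^(−k₂τ) = e^(−1.573) = 0.2074.
C_S = 0.384×5.79/(0.121−0.384) × (0.006792−0.2074) = (-8.454)×(-0.2006) = 1.696 kmol/m³.
Y_S = C_S/C_{R0} = 1.696/5.79 = 0.293.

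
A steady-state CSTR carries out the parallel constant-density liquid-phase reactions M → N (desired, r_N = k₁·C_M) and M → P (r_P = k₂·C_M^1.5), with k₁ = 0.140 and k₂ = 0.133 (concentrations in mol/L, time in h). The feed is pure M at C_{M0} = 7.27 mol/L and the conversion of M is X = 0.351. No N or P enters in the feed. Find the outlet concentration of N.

Exit C_M = C_{M0}(1−X) = 7.27×0.649 = 4.718 mol/L.
In a CSTR the entire volume is at exit conditions, so r_N = 0.140×4.718 = 0.6606 and r_P = 0.133×4.718^1.5 = 1.363.
Fraction of consumed M going to N: r_N/(r_N+r_P) = 0.3264.
C_N = 0.3264·C_{M0}·X = 0.3264×7.27×0.351 = 0.833 mol/L.

0.833 mol/L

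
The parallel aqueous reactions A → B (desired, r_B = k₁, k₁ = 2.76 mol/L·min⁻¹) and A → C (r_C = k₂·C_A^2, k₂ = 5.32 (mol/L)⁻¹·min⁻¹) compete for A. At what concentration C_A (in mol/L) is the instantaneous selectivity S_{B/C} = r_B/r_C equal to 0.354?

S_{B/C} = (k₁/k₂)·C_A^-2 ⇒ C_A = (S·k₂/k₁)^(-0.5).
= (0.354×5.32/2.76)^(-0.5) = (0.6823)^(-0.5) = 1.21 mol/L.

1.21 mol/L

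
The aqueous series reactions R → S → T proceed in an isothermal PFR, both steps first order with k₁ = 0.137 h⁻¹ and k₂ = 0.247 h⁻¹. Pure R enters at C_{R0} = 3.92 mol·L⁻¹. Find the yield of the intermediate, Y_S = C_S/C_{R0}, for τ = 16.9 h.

For first-order series with pure R initially, C_S(τ) = k₁C_{R0}/(k₂−k₁)·(e^(−k₁τ) − e^(−k₂τ)).
e^(−k₁τ) = e^(−0.137×16.9) = e^(−2.315) = 0.09874; e^(−k₂τ) = e^(−4.174) = 0.01539.
C_S = 0.137×3.92/(0.247−0.137) × (0.09874−0.01539) = 4.882×0.08335 = 0.4069 mol·L⁻¹.
Y_S = C_S/C_{R0} = 0.4069/3.92 = 0.104.

0.104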